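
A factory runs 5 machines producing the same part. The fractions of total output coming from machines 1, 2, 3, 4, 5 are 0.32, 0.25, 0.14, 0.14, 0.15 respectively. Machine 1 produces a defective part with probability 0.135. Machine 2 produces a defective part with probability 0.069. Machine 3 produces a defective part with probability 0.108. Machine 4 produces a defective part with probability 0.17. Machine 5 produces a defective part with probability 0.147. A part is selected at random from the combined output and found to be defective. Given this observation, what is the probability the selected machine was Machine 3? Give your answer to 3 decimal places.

P(defective|M1) = 0.135; P(defective|M2) = 0.069; P(defective|M3) = 0.108; P(defective|M4) = 0.17; P(defective|M5) = 0.147.
Prior × likelihood for each source: 0.32·0.135=0.04320, 0.25·0.069=0.01725, 0.14·0.108=0.01512, 0.14·0.17=0.02380, 0.15·0.147=0.02205. Summing gives P(defective) = 0.12142.
P(Machine 3 | defective) = 0.01512 / 0.12142 = 0.125.

Posterior probability ≈ 0.125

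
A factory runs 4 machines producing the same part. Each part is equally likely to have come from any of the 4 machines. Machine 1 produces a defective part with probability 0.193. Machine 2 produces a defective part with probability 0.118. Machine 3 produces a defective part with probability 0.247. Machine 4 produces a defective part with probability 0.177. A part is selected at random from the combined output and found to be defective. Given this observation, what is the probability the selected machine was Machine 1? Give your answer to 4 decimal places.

P(defective|M1) = 0.193; P(defective|M2) = 0.118; P(defective|M3) = 0.247; P(defective|M4) = 0.177.
Prior × likelihood for each source: 0.25·0.193=0.04825, 0.25·0.118=0.02950, 0.25·0.247=0.06175, 0.25·0.177=0.04425. Summing gives P(defective) = 0.18375.
P(Machine 1 | defective) = 0.04825 / 0.18375 = 0.2626.

Posterior probability ≈ 0.2626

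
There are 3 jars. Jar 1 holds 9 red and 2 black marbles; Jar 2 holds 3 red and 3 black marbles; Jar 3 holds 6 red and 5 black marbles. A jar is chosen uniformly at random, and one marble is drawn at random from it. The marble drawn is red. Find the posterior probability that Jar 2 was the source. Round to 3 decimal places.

Posterior probability ≈ 0.268

Tabulate prior·likelihood by source: [1] prior 0.333333, lik 0.8182, product 0.2727; [2] prior 0.333333, lik 0.5, product 0.1667; [3] prior 0.333333, lik 0.5455, product 0.1818.
Normalizing constant = 0.62121; the posterior for Jar 2 is its product over the sum, 0.1667/0.62121 = 0.268.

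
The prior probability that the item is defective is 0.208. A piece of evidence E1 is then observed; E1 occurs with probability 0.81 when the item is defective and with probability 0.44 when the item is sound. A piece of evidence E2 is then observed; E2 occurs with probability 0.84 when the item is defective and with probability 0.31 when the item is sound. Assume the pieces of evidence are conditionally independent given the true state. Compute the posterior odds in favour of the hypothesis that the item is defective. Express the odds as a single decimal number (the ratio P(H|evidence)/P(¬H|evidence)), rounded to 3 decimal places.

Posterior odds ≈ 1.310

Prior odds = 0.208/(1−0.208) = 0.26263.
Likelihood ratio for E1 = 0.81/0.44 = 1.8409.
Likelihood ratio for E2 = 0.84/0.31 = 2.7097.
Posterior odds = prior odds × LR₁ × LR₂ = 1.3101.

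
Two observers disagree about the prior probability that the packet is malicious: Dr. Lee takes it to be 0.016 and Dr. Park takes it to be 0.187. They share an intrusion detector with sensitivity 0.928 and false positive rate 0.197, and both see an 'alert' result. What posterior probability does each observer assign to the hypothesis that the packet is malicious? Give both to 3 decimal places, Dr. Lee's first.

The likelihood ratio for an 'alert' result is 0.928/0.197 = 4.7107.
Dr. Lee: prior odds 0.016/0.984 = 0.016260; posterior odds 0.076596; posterior probability 0.071.
Dr. Park: prior odds 0.187/0.813 = 0.23001; posterior odds 1.0835; posterior probability 0.520.

Dr. Lee: 0.071; Dr. Park: 0.520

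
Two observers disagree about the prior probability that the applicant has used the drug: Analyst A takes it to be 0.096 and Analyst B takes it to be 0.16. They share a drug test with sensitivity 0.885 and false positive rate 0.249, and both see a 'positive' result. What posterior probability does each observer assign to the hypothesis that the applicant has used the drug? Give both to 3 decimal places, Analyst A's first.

The likelihood ratio for a 'positive' result is 0.885/0.249 = 3.5542.
Analyst A: prior odds 0.096/0.904 = 0.10619; posterior odds 0.37744; posterior probability 0.274.
Analyst B: prior odds 0.16/0.84 = 0.19048; posterior odds 0.67699; posterior probability 0.404.

Analyst A: 0.274; Analyst B: 0.404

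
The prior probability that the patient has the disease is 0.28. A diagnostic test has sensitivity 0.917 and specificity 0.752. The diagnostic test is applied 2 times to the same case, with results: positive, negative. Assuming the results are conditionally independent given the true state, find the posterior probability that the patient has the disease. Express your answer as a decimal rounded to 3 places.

Posterior P(H) ≈ 0.137

Let H be the event that the patient has the disease; start with P(H) = 0.28. P('positive'|H) = 0.917, P('positive'|¬H) = 0.248.
Update on result 1 ('positive'): P(H) ← 0.917·0.2800 / (0.917·0.2800 + 0.248·0.7200) = 0.25676/0.43532 = 0.5898.
Update on result 2 ('negative'): P(H) ← 0.083·0.5898 / (0.083·0.5898 + 0.752·0.4102) = 0.048955/0.35741 = 0.1370.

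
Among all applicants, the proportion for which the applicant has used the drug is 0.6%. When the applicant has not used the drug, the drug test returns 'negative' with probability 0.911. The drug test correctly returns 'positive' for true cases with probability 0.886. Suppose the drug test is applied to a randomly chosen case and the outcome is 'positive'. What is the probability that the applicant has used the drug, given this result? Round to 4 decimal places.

P(H | E) ≈ 0.0567

Let H be the event that the applicant has used the drug. P(H) = 0.006, so P(¬H) = 0.994. With E the 'positive' result, P(E|H) = 0.886 and P(E|¬H) = 0.089.
P(E) = 0.886·0.006 + 0.089·0.994 = 0.0053160 + 0.088466 = 0.093782.
By Bayes' theorem, P(H|E) = 0.0053160 / 0.093782 = 0.0567.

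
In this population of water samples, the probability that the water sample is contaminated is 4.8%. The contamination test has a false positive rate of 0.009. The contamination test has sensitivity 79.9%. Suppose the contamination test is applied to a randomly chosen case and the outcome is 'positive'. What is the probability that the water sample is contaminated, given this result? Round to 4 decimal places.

P(H | E) ≈ 0.8174

Write H for 'the water sample is contaminated'. Prior odds H:¬H = 0.048/0.952 = 0.050420. For the 'positive' outcome, the likelihood ratio is 0.799/0.009 = 88.778.
Posterior odds = 0.050420 × 88.778 = 4.4762, so P(H|E) = 4.4762/(1+4.4762) = 0.8174.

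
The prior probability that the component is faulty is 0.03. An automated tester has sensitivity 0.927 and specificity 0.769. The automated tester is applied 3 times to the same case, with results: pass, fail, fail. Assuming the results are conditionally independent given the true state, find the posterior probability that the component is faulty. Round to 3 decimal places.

With H the event that the component is faulty, the joint likelihood of the observed sequence is P(data|H) = 0.073·0.927·0.927 = 0.062731 and P(data|¬H) = 0.769·0.231·0.231 = 0.041035.
Bayes: P(H|data) = 0.03·0.062731 / (0.03·0.062731 + 0.97·0.041035) = 0.0018819/0.041686 = 0.0451.

Posterior P(H) ≈ 0.045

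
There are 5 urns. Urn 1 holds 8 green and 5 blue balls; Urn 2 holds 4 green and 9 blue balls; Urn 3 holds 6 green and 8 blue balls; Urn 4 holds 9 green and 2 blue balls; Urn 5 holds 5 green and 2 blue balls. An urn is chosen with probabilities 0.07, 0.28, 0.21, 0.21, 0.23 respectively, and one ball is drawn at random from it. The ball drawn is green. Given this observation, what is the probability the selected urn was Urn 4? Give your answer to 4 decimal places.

Tabulate prior·likelihood by source: [1] prior 0.07, lik 0.6154, product 0.04308; [2] prior 0.28, lik 0.3077, product 0.08615; [3] prior 0.21, lik 0.4286, product 0.09000; [4] prior 0.21, lik 0.8182, product 0.1718; [5] prior 0.23, lik 0.7143, product 0.1643.
Normalizing constant = 0.55533; the posterior for Urn 4 is its product over the sum, 0.1718/0.55533 = 0.3094.

Posterior probability ≈ 0.3094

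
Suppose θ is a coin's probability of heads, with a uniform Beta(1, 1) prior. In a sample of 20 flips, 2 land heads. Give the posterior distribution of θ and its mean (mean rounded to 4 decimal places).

Posterior: Beta(3, 19); mean ≈ 0.1364

The binomial likelihood is conjugate to the Beta prior: with 2 successes and 18 failures, the posterior is Beta(1+2, 1+18) = Beta(3, 19).
Posterior mean = α/(α+β) = 3/22 = 0.1364.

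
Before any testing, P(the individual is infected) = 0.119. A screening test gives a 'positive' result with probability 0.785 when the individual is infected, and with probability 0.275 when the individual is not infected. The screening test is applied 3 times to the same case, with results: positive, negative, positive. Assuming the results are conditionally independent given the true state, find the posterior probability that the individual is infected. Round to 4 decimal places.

With H the event that the individual is infected, the joint likelihood of the observed sequence is P(data|H) = 0.785·0.215·0.785 = 0.13249 and P(data|¬H) = 0.275·0.725·0.275 = 0.054828.
Bayes: P(H|data) = 0.119·0.13249 / (0.119·0.13249 + 0.881·0.054828) = 0.015766/0.064070 = 0.2461.

Posterior P(H) ≈ 0.2461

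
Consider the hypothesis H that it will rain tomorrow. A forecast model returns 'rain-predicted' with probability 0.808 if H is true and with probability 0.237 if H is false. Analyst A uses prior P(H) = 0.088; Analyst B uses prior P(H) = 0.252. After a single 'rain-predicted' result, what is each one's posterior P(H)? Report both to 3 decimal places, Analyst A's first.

Analyst A: 0.248; Analyst B: 0.535

P('+'|H) = 0.808, P('+'|¬H) = 0.237.
Analyst A: numerator 0.808·0.088 = 0.071104; evidence = 0.071104+0.237·0.912 = 0.28725; posterior = 0.248.
Analyst B: numerator 0.808·0.252 = 0.20362; evidence = 0.20362+0.237·0.748 = 0.38089; posterior = 0.535.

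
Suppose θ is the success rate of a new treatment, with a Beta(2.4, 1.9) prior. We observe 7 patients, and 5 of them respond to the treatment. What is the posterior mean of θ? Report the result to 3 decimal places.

The binomial likelihood is conjugate to the Beta prior: with 5 successes and 2 failures, the posterior is Beta(2.4+5, 1.9+2) = Beta(7.4, 3.9).
E[θ | data] = 7.4/(7.4+3.9) = 0.655.

Posterior mean ≈ 0.655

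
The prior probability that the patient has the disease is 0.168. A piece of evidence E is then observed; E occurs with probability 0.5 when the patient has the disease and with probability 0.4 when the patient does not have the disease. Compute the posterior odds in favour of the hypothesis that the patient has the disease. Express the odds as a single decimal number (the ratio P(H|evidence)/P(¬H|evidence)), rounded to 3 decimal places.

Prior odds = 0.168/(1−0.168) = 0.20192.
Likelihood ratio for E = 0.5/0.4 = 1.2500.
Posterior odds = prior odds × LR = 0.25240.

Posterior odds ≈ 0.252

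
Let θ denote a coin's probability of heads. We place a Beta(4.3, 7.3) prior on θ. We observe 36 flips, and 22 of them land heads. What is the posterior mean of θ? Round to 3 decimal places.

Observing 22 successes and 14 failures updates Beta(4.3, 7.3) by adding the success and failure counts to the two shape parameters: α = 4.3+22 = 26.3, β = 7.3+14 = 21.3.
E[θ | data] = 26.3/(26.3+21.3) = 0.553.

Posterior mean ≈ 0.553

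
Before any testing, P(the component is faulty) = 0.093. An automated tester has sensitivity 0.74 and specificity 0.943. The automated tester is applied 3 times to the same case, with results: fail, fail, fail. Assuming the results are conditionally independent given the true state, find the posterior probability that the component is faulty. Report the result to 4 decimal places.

Posterior P(H) ≈ 0.9956

Let H be the event that the component is faulty; start with P(H) = 0.093. P('fail'|H) = 0.74, P('fail'|¬H) = 0.057.
Update on result 1 ('fail'): P(H) ← 0.74·0.0930 / (0.74·0.0930 + 0.057·0.9070) = 0.068820/0.12052 = 0.5710.
Update on result 2 ('fail'): P(H) ← 0.74·0.5710 / (0.74·0.5710 + 0.057·0.4290) = 0.42256/0.44701 = 0.9453.
Update on result 3 ('fail'): P(H) ← 0.74·0.9453 / (0.74·0.9453 + 0.057·0.0547) = 0.69952/0.70264 = 0.9956.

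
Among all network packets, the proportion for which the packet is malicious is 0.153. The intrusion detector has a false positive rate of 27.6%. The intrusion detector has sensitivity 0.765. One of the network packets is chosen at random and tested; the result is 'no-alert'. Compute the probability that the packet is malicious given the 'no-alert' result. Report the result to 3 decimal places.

Write H for 'the packet is malicious'. Prior odds H:¬H = 0.153/0.847 = 0.18064. For the 'no-alert' outcome, the likelihood ratio is 0.235/0.724 = 0.32459.
Posterior odds = 0.18064 × 0.32459 = 0.058632, so P(H|E) = 0.058632/(1+0.058632) = 0.055.

P(H | E) ≈ 0.055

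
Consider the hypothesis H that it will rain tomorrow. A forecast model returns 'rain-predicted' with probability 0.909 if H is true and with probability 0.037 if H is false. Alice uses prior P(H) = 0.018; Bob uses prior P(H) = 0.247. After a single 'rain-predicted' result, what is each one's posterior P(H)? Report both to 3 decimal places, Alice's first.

P('+'|H) = 0.909, P('+'|¬H) = 0.037.
Alice: numerator 0.909·0.018 = 0.016362; evidence = 0.016362+0.037·0.982 = 0.052696; posterior = 0.310.
Bob: numerator 0.909·0.247 = 0.22452; evidence = 0.22452+0.037·0.753 = 0.25238; posterior = 0.890.

Alice: 0.310; Bob: 0.890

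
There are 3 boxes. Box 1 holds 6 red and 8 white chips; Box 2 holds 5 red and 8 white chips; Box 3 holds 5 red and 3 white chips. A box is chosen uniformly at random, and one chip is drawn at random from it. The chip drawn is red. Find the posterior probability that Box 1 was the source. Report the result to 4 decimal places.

Posterior probability ≈ 0.2980

Tabulate prior·likelihood by source: [1] prior 0.333333, lik 0.4286, product 0.1429; [2] prior 0.333333, lik 0.3846, product 0.1282; [3] prior 0.333333, lik 0.625, product 0.2083.
Normalizing constant = 0.47940; the posterior for Box 1 is its product over the sum, 0.1429/0.47940 = 0.2980.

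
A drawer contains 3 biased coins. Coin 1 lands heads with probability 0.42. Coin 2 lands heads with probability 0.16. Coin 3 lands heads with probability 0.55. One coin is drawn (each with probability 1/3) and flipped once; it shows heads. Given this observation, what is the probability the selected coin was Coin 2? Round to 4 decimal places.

Tabulate prior·likelihood by source: [1] prior 0.333333, lik 0.42, product 0.1400; [2] prior 0.333333, lik 0.16, product 0.05333; [3] prior 0.333333, lik 0.55, product 0.1833.
Normalizing constant = 0.37667; the posterior for Coin 2 is its product over the sum, 0.05333/0.37667 = 0.1416.

Posterior probability ≈ 0.1416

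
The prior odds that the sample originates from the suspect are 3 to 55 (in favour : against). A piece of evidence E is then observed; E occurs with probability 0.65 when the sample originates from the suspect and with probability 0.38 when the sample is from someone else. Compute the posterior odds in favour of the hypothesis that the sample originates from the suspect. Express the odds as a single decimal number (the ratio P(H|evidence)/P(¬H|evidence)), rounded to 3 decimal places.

Posterior odds ≈ 0.093

Prior odds = 3/55 = 0.054545. In log-odds, ln(0.054545) = -2.9087.
Add log likelihood ratio: ln(1.7105) = 0.53680.
Posterior log-odds = -2.3719, so posterior odds = exp(-2.3719) = 0.093301.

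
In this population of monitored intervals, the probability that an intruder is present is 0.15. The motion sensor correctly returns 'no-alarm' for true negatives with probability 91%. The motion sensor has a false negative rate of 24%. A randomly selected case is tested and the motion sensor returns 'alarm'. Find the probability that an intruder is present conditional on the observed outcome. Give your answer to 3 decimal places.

Write H for 'an intruder is present'. Prior odds H:¬H = 0.15/0.85 = 0.17647. For the 'alarm' outcome, the likelihood ratio is 0.76/0.09 = 8.4444.
Posterior odds = 0.17647 × 8.4444 = 1.4902, so P(H|E) = 1.4902/(1+1.4902) = 0.598.

P(H | E) ≈ 0.598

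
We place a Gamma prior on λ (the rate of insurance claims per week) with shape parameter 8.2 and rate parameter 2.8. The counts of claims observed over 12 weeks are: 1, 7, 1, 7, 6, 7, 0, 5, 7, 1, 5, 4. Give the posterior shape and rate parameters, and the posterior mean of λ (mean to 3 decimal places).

Total count ∑xᵢ = 51 over n = 12 weeks.
Gamma is conjugate to the Poisson likelihood: posterior is Gamma(shape = 8.2+51 = 59.2, rate = 2.8+12 = 14.8).
E[λ | data] = 59.2/14.8 = 4.000.

Posterior: Gamma(shape=59.2, rate=14.8); mean ≈ 4.000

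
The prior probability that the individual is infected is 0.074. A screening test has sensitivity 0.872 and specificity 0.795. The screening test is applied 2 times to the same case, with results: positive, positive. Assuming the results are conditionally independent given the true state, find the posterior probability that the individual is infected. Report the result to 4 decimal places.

Posterior P(H) ≈ 0.5912

Let H be the event that the individual is infected; start with P(H) = 0.074. P('positive'|H) = 0.872, P('positive'|¬H) = 0.205.
Update on result 1 ('positive'): P(H) ← 0.872·0.0740 / (0.872·0.0740 + 0.205·0.9260) = 0.064528/0.25436 = 0.2537.
Update on result 2 ('positive'): P(H) ← 0.872·0.2537 / (0.872·0.2537 + 0.205·0.7463) = 0.22122/0.37421 = 0.5912.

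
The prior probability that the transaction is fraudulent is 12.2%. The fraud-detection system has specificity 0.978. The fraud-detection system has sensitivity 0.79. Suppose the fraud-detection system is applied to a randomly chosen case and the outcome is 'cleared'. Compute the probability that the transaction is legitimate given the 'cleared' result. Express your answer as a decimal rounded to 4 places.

Write H for 'the transaction is fraudulent'. Prior odds H:¬H = 0.122/0.878 = 0.13895. For the 'cleared' outcome, the likelihood ratio is 0.21/0.978 = 0.21472.
Posterior odds = 0.13895 × 0.21472 = 0.029836, so P(H|E) = 0.029836/(1+0.029836) = 0.0290. Then P(¬H|E) = 1 − 0.0290 = 0.9710.

P(¬H | E) ≈ 0.9710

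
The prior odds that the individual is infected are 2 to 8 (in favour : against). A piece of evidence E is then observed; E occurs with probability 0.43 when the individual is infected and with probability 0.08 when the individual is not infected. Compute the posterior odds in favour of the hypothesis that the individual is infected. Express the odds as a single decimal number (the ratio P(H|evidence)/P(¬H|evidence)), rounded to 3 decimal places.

Prior odds = 2/8 = 0.25000.
Likelihood ratio for E = 0.43/0.08 = 5.3750.
Posterior odds = prior odds × LR = 1.3438.

Posterior odds ≈ 1.344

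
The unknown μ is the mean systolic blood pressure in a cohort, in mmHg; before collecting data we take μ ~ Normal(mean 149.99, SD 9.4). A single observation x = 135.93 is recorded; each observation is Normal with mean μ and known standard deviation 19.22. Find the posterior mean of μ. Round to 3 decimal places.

Prior precision 1/τ₀² = 1/9.4² = 0.0113173; data precision n/σ² = 1/19.22² = 0.00270703.
Posterior precision = 0.0113173 + 0.00270703 = 0.0140244.
Posterior mean = (0.0113173·149.99 + 0.00270703·135.93) / 0.0140244 = 147.276.

Posterior mean ≈ 147.276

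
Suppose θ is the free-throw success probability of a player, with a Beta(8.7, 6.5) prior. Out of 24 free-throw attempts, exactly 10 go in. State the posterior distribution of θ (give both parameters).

Observing 10 successes and 14 failures updates Beta(8.7, 6.5) by adding the success and failure counts to the two shape parameters: α = 8.7+10 = 18.7, β = 6.5+14 = 20.5.

Posterior: Beta(18.7, 20.5)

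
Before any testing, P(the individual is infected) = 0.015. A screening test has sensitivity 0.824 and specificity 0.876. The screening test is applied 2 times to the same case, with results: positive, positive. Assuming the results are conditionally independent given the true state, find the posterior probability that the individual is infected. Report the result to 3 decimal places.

Let H be the event that the individual is infected; start with P(H) = 0.015. P('positive'|H) = 0.824, P('positive'|¬H) = 0.124.
Update on result 1 ('positive'): P(H) ← 0.824·0.0150 / (0.824·0.0150 + 0.124·0.9850) = 0.012360/0.13450 = 0.0919.
Update on result 2 ('positive'): P(H) ← 0.824·0.0919 / (0.824·0.0919 + 0.124·0.9081) = 0.075722/0.18833 = 0.4021.

Posterior P(H) ≈ 0.402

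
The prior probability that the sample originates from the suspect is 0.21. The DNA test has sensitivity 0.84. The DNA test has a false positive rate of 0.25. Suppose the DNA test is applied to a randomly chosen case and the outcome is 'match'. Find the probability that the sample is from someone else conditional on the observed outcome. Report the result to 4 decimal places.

Write H for 'the sample originates from the suspect'. Prior odds H:¬H = 0.21/0.79 = 0.26582. For the 'match' outcome, the likelihood ratio is 0.84/0.25 = 3.3600.
Posterior odds = 0.26582 × 3.3600 = 0.89316, so P(H|E) = 0.89316/(1+0.89316) = 0.4718. Then P(¬H|E) = 1 − 0.4718 = 0.5282.

P(¬H | E) ≈ 0.5282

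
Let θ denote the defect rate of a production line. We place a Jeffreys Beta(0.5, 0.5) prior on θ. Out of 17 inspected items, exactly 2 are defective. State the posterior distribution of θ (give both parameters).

Observing 2 successes and 15 failures updates Beta(0.5, 0.5) by adding the success and failure counts to the two shape parameters: α = 0.5+2 = 2.5, β = 0.5+15 = 15.5.

Posterior: Beta(2.5, 15.5)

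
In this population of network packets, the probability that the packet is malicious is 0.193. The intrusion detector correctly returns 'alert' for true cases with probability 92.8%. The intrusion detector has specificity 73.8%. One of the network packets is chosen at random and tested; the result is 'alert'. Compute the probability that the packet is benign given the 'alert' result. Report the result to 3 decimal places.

P(¬H | E) ≈ 0.541

Write H for 'the packet is malicious'. Prior odds H:¬H = 0.193/0.807 = 0.23916. For the 'alert' outcome, the likelihood ratio is 0.928/0.262 = 3.5420.
Posterior odds = 0.23916 × 3.5420 = 0.84709, so P(H|E) = 0.84709/(1+0.84709) = 0.459. Then P(¬H|E) = 1 − 0.459 = 0.541.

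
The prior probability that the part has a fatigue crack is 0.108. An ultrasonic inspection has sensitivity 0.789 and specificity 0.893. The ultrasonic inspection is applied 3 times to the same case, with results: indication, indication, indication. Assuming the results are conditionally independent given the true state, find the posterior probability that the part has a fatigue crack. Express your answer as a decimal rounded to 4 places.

With H the event that the part has a fatigue crack, the joint likelihood of the observed sequence is P(data|H) = 0.789·0.789·0.789 = 0.49117 and P(data|¬H) = 0.107·0.107·0.107 = 0.0012250.
Bayes: P(H|data) = 0.108·0.49117 / (0.108·0.49117 + 0.892·0.0012250) = 0.053046/0.054139 = 0.9798.

Posterior P(H) ≈ 0.9798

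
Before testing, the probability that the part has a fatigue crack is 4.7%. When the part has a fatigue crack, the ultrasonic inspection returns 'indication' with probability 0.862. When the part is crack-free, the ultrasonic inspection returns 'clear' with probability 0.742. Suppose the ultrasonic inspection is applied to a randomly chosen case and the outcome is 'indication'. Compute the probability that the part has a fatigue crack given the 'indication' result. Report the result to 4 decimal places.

Let H be the event that the part has a fatigue crack. P(H) = 0.047, so P(¬H) = 0.953. With E the 'indication' result, P(E|H) = 0.862 and P(E|¬H) = 0.258.
P(E) = 0.862·0.047 + 0.258·0.953 = 0.040514 + 0.24587 = 0.28639.
By Bayes' theorem, P(H|E) = 0.040514 / 0.28639 = 0.1415.

P(H | E) ≈ 0.1415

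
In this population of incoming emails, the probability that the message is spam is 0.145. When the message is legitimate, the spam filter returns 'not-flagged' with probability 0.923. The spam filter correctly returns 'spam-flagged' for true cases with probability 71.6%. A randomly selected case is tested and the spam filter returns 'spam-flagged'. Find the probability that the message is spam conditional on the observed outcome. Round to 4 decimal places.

Write H for 'the message is spam'. Prior odds H:¬H = 0.145/0.855 = 0.16959. For the 'spam-flagged' outcome, the likelihood ratio is 0.716/0.077 = 9.2987.
Posterior odds = 0.16959 × 9.2987 = 1.5770, so P(H|E) = 1.5770/(1+1.5770) = 0.6119.

P(H | E) ≈ 0.6119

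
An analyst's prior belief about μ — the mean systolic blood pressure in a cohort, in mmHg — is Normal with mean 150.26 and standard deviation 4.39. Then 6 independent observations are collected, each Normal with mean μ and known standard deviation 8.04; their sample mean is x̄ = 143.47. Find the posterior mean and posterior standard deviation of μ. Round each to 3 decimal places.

Posterior mean ≈ 145.905; posterior SD ≈ 2.629

Prior precision 1/τ₀² = 1/4.39² = 0.0518885; data precision n/σ² = 6/8.04² = 0.0928195.
Posterior precision = 0.0518885 + 0.0928195 = 0.144708, giving posterior SD = 1/√0.144708 = 2.629.
Posterior mean = (0.0518885·150.26 + 0.0928195·143.47) / 0.144708 = 145.905.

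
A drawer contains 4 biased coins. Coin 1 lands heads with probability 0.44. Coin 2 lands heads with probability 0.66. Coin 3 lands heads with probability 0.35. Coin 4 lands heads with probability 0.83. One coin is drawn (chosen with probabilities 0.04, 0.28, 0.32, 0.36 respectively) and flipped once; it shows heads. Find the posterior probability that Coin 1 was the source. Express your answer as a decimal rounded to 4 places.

Posterior probability ≈ 0.0287

Tabulate prior·likelihood by source: [1] prior 0.04, lik 0.44, product 0.01760; [2] prior 0.28, lik 0.66, product 0.1848; [3] prior 0.32, lik 0.35, product 0.1120; [4] prior 0.36, lik 0.83, product 0.2988.
Normalizing constant = 0.61320; the posterior for Coin 1 is its product over the sum, 0.01760/0.61320 = 0.0287.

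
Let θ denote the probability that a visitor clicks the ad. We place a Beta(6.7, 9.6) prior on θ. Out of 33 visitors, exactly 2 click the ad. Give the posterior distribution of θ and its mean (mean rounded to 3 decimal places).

Posterior: Beta(8.7, 40.6); mean ≈ 0.176

Observing 2 successes and 31 failures updates Beta(6.7, 9.6) by adding the success and failure counts to the two shape parameters: α = 6.7+2 = 8.7, β = 9.6+31 = 40.6.
Posterior mean = α/(α+β) = 8.7/49.3 = 0.176.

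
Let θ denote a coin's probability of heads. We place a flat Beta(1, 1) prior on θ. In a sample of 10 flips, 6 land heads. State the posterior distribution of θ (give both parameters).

Posterior: Beta(7, 5)

Observing 6 successes and 4 failures updates Beta(1, 1) by adding the success and failure counts to the two shape parameters: α = 1+6 = 7, β = 1+4 = 5.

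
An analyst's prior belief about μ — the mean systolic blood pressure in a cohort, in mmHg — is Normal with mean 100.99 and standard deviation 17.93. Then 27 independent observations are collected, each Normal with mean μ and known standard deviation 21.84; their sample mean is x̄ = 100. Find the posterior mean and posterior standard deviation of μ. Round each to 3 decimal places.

Prior precision 1/τ₀² = 1/17.93² = 0.00311057; data precision n/σ² = 27/21.84² = 0.0566055.
Posterior precision = 0.00311057 + 0.0566055 = 0.0597160, giving posterior SD = 1/√0.0597160 = 4.092.
Posterior mean = (0.00311057·100.99 + 0.0566055·100) / 0.0597160 = 100.052.

Posterior mean ≈ 100.052; posterior SD ≈ 4.092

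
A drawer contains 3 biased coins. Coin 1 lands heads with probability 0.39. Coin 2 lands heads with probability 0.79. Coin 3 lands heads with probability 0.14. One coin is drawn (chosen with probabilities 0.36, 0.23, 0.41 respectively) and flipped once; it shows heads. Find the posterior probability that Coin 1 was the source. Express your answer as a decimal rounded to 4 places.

P(heads|C1) = 0.39; P(heads|C2) = 0.79; P(heads|C3) = 0.14.
Prior × likelihood for each source: 0.36·0.39=0.1404, 0.23·0.79=0.1817, 0.41·0.14=0.05740. Summing gives P(heads) = 0.37950.
P(Coin 1 | heads) = 0.1404 / 0.37950 = 0.3700.

Posterior probability ≈ 0.3700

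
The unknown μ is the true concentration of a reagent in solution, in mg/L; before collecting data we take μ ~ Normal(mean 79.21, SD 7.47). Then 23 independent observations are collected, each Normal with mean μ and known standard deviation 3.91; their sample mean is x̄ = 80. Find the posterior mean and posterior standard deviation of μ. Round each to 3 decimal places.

With known σ, the Normal prior is conjugate. Weight on the data is w = (n/σ²)/(n/σ² + 1/τ₀²) = 1.50444/(1.50444+0.0179209) = 0.98823.
Posterior mean = w·x̄ + (1−w)·μ₀ = 0.98823·80 + 0.011772·79.21 = 79.991. Posterior variance = 1/(1.50444+0.0179209) = 0.656875, so SD = 0.810.

Posterior mean ≈ 79.991; posterior SD ≈ 0.810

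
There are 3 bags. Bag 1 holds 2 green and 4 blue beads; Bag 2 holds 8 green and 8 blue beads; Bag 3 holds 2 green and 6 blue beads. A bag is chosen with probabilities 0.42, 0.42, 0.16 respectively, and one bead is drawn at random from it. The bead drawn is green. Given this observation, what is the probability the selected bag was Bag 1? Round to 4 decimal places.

Posterior probability ≈ 0.3590

P(green|Bag 1) = 0.3333; P(green|Bag 2) = 0.5; P(green|Bag 3) = 0.25.
Prior × likelihood for each source: 0.42·0.3333=0.1400, 0.42·0.5=0.2100, 0.16·0.25=0.04000. Summing gives P(green) = 0.39000.
P(Bag 1 | green) = 0.1400 / 0.39000 = 0.3590.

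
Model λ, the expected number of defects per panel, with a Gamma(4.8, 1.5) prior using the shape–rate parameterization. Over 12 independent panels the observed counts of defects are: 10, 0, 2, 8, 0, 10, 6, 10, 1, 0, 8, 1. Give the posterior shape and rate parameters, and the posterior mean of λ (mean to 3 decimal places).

Posterior: Gamma(shape=60.8, rate=13.5); mean ≈ 4.504

Total count ∑xᵢ = 56 over n = 12 panels.
Gamma is conjugate to the Poisson likelihood: posterior is Gamma(shape = 4.8+56 = 60.8, rate = 1.5+12 = 13.5).
Posterior mean = shape/rate = 60.8/13.5 = 4.504.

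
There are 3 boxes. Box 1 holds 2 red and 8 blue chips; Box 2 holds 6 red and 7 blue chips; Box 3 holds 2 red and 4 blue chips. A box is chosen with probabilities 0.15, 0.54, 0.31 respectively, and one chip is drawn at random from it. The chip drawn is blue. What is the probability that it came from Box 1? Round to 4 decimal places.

Posterior probability ≈ 0.1944

P(blue|Box 1) = 0.8; P(blue|Box 2) = 0.5385; P(blue|Box 3) = 0.6667.
Prior × likelihood for each source: 0.15·0.8=0.1200, 0.54·0.5385=0.2908, 0.31·0.6667=0.2067. Summing gives P(blue) = 0.61744.
P(Box 1 | blue) = 0.1200 / 0.61744 = 0.1944.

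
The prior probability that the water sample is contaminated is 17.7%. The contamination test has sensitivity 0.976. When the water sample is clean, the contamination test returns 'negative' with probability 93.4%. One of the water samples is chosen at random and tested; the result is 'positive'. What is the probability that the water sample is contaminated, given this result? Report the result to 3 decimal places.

P(H | E) ≈ 0.761

Write H for 'the water sample is contaminated'. Prior odds H:¬H = 0.177/0.823 = 0.21507. For the 'positive' outcome, the likelihood ratio is 0.976/0.066 = 14.788.
Posterior odds = 0.21507 × 14.788 = 3.1804, so P(H|E) = 3.1804/(1+3.1804) = 0.761.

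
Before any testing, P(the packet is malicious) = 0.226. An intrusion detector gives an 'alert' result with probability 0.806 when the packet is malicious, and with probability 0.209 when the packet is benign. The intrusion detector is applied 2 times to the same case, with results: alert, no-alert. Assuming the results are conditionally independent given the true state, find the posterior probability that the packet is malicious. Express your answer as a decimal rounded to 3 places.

Let H be the event that the packet is malicious; start with P(H) = 0.226. P('alert'|H) = 0.806, P('alert'|¬H) = 0.209.
Update on result 1 ('alert'): P(H) ← 0.806·0.2260 / (0.806·0.2260 + 0.209·0.7740) = 0.18216/0.34392 = 0.5296.
Update on result 2 ('no-alert'): P(H) ← 0.194·0.5296 / (0.194·0.5296 + 0.791·0.4704) = 0.10275/0.47480 = 0.2164.

Posterior P(H) ≈ 0.216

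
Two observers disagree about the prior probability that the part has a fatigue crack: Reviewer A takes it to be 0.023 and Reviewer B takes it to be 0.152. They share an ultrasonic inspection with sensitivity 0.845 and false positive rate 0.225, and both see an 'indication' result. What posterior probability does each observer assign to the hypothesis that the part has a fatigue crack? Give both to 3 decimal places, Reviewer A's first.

Reviewer A: 0.081; Reviewer B: 0.402

The likelihood ratio for an 'indication' result is 0.845/0.225 = 3.7556.
Reviewer A: prior odds 0.023/0.977 = 0.023541; posterior odds 0.088411; posterior probability 0.081.
Reviewer B: prior odds 0.152/0.848 = 0.17925; posterior odds 0.67317; posterior probability 0.402.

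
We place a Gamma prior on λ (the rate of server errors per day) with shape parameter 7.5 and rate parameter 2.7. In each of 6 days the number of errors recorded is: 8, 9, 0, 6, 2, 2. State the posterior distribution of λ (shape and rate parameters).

Posterior: Gamma(shape=34.5, rate=8.7)

The Poisson likelihood adds the total count to the shape and the number of exposure periods to the rate. Here ∑xᵢ = 27 and n = 6, so shape 7.5→34.5 and rate 2.7→8.7.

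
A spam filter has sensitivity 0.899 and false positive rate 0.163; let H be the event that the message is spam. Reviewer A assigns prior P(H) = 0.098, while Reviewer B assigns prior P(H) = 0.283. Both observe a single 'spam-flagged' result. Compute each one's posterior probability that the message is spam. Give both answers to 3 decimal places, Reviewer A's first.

Reviewer A: 0.375; Reviewer B: 0.685

P('+'|H) = 0.899, P('+'|¬H) = 0.163.
Reviewer A: numerator 0.899·0.098 = 0.088102; evidence = 0.088102+0.163·0.902 = 0.23513; posterior = 0.375.
Reviewer B: numerator 0.899·0.283 = 0.25442; evidence = 0.25442+0.163·0.717 = 0.37129; posterior = 0.685.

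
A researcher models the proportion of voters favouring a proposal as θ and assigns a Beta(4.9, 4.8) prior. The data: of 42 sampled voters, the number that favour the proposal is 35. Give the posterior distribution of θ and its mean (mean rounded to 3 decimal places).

Posterior: Beta(39.9, 11.8); mean ≈ 0.772

The binomial likelihood is conjugate to the Beta prior: with 35 successes and 7 failures, the posterior is Beta(4.9+35, 4.8+7) = Beta(39.9, 11.8).
Posterior mean = α/(α+β) = 39.9/51.7 = 0.772.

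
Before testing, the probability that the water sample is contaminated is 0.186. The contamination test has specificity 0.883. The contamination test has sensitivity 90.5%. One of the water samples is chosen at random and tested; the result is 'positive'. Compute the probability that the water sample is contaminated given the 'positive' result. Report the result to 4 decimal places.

P(H | E) ≈ 0.6387

Let H be the event that the water sample is contaminated. P(H) = 0.186, so P(¬H) = 0.814. With E the 'positive' result, P(E|H) = 0.905 and P(E|¬H) = 0.117.
P(E) = 0.905·0.186 + 0.117·0.814 = 0.16833 + 0.095238 = 0.26357.
By Bayes' theorem, P(H|E) = 0.16833 / 0.26357 = 0.6387.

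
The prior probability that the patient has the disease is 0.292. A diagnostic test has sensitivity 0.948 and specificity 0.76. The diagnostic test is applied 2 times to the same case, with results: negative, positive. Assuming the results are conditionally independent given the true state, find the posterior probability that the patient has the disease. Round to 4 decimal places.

Let H be the event that the patient has the disease; start with P(H) = 0.292. P('positive'|H) = 0.948, P('positive'|¬H) = 0.24.
Update on result 1 ('negative'): P(H) ← 0.052·0.2920 / (0.052·0.2920 + 0.76·0.7080) = 0.015184/0.55326 = 0.0274.
Update on result 2 ('positive'): P(H) ← 0.948·0.0274 / (0.948·0.0274 + 0.24·0.9726) = 0.026017/0.25943 = 0.1003.

Posterior P(H) ≈ 0.1003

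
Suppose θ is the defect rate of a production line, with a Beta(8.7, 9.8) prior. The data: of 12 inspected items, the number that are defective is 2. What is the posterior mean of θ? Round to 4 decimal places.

Posterior mean ≈ 0.3508

Observing 2 successes and 10 failures updates Beta(8.7, 9.8) by adding the success and failure counts to the two shape parameters: α = 8.7+2 = 10.7, β = 9.8+10 = 19.8.
E[θ | data] = 10.7/(10.7+19.8) = 0.3508.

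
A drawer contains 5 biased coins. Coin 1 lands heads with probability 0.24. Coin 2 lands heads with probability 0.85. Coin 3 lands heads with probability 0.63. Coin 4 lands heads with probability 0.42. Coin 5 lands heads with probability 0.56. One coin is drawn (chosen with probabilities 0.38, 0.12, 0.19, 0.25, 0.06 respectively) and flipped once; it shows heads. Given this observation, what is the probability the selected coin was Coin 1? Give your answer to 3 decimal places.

P(heads|C1) = 0.24; P(heads|C2) = 0.85; P(heads|C3) = 0.63; P(heads|C4) = 0.42; P(heads|C5) = 0.56.
Prior × likelihood for each source: 0.38·0.24=0.09120, 0.12·0.85=0.1020, 0.19·0.63=0.1197, 0.25·0.42=0.1050, 0.06·0.56=0.03360. Summing gives P(heads) = 0.45150.
P(Coin 1 | heads) = 0.09120 / 0.45150 = 0.202.

Posterior probability ≈ 0.202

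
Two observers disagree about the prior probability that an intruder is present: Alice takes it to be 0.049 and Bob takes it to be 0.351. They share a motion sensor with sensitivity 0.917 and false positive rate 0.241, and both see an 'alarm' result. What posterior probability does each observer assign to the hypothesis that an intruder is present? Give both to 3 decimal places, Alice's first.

Alice: 0.164; Bob: 0.673

The likelihood ratio for an 'alarm' result is 0.917/0.241 = 3.8050.
Alice: prior odds 0.049/0.951 = 0.051525; posterior odds 0.19605; posterior probability 0.164.
Bob: prior odds 0.351/0.649 = 0.54083; posterior odds 2.0579; posterior probability 0.673.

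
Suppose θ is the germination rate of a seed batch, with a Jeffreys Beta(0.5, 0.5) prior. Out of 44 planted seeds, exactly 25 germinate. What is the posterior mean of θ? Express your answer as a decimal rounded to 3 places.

The binomial likelihood is conjugate to the Beta prior: with 25 successes and 19 failures, the posterior is Beta(0.5+25, 0.5+19) = Beta(25.5, 19.5).
Posterior mean = α/(α+β) = 25.5/45 = 0.567.

Posterior mean ≈ 0.567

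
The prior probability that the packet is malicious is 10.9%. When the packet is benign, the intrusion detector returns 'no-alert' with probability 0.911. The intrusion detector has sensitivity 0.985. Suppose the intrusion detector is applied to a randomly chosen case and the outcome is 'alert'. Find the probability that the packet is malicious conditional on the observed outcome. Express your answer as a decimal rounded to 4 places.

P(H | E) ≈ 0.5752

Write H for 'the packet is malicious'. Prior odds H:¬H = 0.109/0.891 = 0.12233. For the 'alert' outcome, the likelihood ratio is 0.985/0.089 = 11.067.
Posterior odds = 0.12233 × 11.067 = 1.3539, so P(H|E) = 1.3539/(1+1.3539) = 0.5752.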